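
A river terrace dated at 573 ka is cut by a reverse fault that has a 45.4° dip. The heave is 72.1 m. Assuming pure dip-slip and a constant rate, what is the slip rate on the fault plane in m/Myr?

179 m/Myr

dip-slip = heave / cos(dip) = 72.1 m / cos(45.4°) = 102.7 m
rate = 102.7 m / 573 ka = 0.000179 m/yr = 179 m/Myr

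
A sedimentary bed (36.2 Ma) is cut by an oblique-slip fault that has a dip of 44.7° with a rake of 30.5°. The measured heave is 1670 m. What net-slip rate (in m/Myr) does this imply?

128 m/Myr

dip-slip = heave / cos(dip) = 1670 / cos(44.7°) = 2349 m
net slip = dip-slip / sin(rake) = 2349 / sin(30.5°) = 4629 m
rate = 4629 m / 36.2 Ma = 0.000128 m/yr = 128 m/Myr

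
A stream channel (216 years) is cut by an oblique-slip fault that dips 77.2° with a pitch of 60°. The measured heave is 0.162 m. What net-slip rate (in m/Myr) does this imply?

3910 m/Myr

dip-slip = heave / cos(dip) = 0.162 / cos(77.2°) = 0.7312 m
net slip = dip-slip / sin(rake) = 0.7312 / sin(60°) = 0.8443 m
rate = 0.8443 m / 216 years = 0.00391 m/yr = 3910 m/Myr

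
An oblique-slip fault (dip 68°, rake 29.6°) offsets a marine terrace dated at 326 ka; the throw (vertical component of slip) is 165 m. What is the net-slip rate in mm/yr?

dip-slip = throw / sin(dip) = 165 / sin(68°) = 178 m
net slip = dip-slip / sin(rake) = 178 / sin(29.6°) = 360.3 m
rate = 360.3 m / 326 ka = 0.00111 m/yr = 1.11 mm/yr

1.11 mm/yr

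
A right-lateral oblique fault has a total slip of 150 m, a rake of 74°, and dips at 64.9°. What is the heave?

dip-slip = net slip × sin(rake) = 150 m × sin(74°) = 144.2 m
heave = dip-slip × cos(dip) = 144.2 × cos(64.9°) = 61.2 m

61.2 m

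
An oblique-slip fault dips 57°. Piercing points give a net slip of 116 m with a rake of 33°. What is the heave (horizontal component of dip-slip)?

34.4 m

dip-slip = net slip × sin(rake) = 116 m × sin(33°) = 63.18 m
heave = dip-slip × cos(dip) = 63.18 × cos(57°) = 34.4 m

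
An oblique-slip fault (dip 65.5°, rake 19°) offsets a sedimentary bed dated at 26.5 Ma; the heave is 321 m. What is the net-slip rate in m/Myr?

89.7 m/Myr

dip-slip = heave / cos(dip) = 321 / cos(65.5°) = 774.1 m
net slip = dip-slip / sin(rake) = 774.1 / sin(19°) = 2378 m
rate = 2378 m / 26.5 Ma = 0.0000897 m/yr = 89.7 m/Myr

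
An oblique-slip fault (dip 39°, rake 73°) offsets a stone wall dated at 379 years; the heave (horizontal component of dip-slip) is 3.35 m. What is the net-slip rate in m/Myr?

11900 m/Myr

dip-slip = heave / cos(dip) = 3.35 / cos(39°) = 4.311 m
net slip = dip-slip / sin(rake) = 4.311 / sin(73°) = 4.508 m
rate = 4.508 m / 379 years = 0.0119 m/yr = 11900 m/Myr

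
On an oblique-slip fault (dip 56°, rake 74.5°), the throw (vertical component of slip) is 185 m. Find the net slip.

232 m

dip-slip = throw / sin(dip) = 185 / sin(56°) = 223.2 m
net slip = dip-slip / sin(rake) = 223.2 / sin(74.5°) = 232 m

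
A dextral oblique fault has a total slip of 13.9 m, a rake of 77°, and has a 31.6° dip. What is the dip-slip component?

dip-slip = net slip × sin(rake) = 13.9 m × sin(77°) = 13.5 m

13.5 m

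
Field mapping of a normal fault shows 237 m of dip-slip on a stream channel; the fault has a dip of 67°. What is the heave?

heave = dip-slip × cos(dip) = 237 m × cos(67°) = 92.6 m

92.6 m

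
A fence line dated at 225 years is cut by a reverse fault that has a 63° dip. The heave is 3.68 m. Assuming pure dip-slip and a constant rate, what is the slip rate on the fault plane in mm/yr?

36 mm/yr

dip-slip = heave / cos(dip) = 3.68 m / cos(63°) = 8.106 m
rate = 8.106 m / 225 years = 0.0360 m/yr = 36 mm/yr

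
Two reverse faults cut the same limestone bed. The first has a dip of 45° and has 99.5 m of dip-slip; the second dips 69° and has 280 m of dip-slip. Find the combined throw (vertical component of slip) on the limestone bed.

throw_A = 99.5 × sin(45°) = 70.36 m
throw_B = 280 × sin(69°) = 261.4 m
total = 70.36 + 261.4 = 332 m

332 m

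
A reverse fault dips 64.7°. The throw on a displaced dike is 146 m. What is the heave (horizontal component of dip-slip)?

heave = throw / tan(dip) = 146 / tan(64.7°) = 69 m

69 m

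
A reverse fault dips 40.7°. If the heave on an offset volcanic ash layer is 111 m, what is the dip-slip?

146 m

dip-slip = heave / cos(dip) = 111 / cos(40.7°) = 146 m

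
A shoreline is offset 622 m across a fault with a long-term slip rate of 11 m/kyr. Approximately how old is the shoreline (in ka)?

age = offset / rate = 622 m / (11 m/kyr) = 56500 yr = 56.5 ka

56.5 ka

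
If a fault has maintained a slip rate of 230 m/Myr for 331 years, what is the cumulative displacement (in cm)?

slip = rate × time = 230 m/Myr × 331 years = 0.0761 m = 7.61 cm

7.61 cm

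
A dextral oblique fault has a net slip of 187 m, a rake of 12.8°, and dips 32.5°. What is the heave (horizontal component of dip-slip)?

dip-slip = net slip × sin(rake) = 187 m × sin(12.8°) = 41.43 m
heave = dip-slip × cos(dip) = 41.43 × cos(32.5°) = 34.9 m

34.9 m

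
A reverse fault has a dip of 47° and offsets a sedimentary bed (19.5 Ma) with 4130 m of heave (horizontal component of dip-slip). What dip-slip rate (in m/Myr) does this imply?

dip-slip = heave / cos(dip) = 4130 m / cos(47°) = 6056 m
rate = 6056 m / 19.5 Ma = 0.000311 m/yr = 311 m/Myr

311 m/Myr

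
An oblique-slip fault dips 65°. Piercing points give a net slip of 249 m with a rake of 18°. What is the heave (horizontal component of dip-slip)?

32.5 m

dip-slip = net slip × sin(rake) = 249 m × sin(18°) = 76.95 m
heave = dip-slip × cos(dip) = 76.95 × cos(65°) = 32.5 m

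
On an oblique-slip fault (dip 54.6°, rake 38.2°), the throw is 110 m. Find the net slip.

218 m

dip-slip = throw / sin(dip) = 110 / sin(54.6°) = 134.9 m
net slip = dip-slip / sin(rake) = 134.9 / sin(38.2°) = 218 m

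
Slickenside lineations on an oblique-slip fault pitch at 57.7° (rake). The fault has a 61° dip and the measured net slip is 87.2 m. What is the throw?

dip-slip = net slip × sin(rake) = 87.2 m × sin(57.7°) = 73.71 m
throw = dip-slip × sin(dip) = 73.71 × sin(61°) = 64.5 m

64.5 m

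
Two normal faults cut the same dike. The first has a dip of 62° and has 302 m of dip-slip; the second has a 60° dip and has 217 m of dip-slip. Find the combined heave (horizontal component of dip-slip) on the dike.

250 m

heave_A = 302 × cos(62°) = 141.8 m
heave_B = 217 × cos(60°) = 108.5 m
total = 141.8 + 108.5 = 250 m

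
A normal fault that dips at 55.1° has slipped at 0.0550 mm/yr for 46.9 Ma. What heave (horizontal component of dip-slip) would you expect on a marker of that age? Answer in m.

dip-slip = rate × time = 0.0550 mm/yr × 46.9 Ma = 2580 m
heave = dip-slip × cos(dip) = 2580 × cos(55.1°) = 1480 m

1480 m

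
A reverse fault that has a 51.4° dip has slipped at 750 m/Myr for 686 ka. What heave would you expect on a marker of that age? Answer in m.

dip-slip = rate × time = 750 m/Myr × 686 ka = 514.5 m
heave = dip-slip × cos(dip) = 514.5 × cos(51.4°) = 321 m

321 m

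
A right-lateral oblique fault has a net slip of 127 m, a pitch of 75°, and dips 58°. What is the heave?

dip-slip = net slip × sin(rake) = 127 m × sin(75°) = 122.7 m
heave = dip-slip × cos(dip) = 122.7 × cos(58°) = 65 m

65 m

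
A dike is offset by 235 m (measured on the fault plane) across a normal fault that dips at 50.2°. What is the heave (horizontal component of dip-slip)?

heave = dip-slip × cos(dip) = 235 m × cos(50.2°) = 150 m

150 m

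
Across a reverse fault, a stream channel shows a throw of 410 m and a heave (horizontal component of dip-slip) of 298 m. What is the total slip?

507 m

net slip = √(throw² + heave²) = √(410² + 298²) = 507 m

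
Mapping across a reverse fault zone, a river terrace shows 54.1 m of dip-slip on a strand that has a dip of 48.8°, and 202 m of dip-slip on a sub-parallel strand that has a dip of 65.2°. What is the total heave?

120 m

heave_A = 54.1 × cos(48.8°) = 35.64 m
heave_B = 202 × cos(65.2°) = 84.73 m
total = 35.64 + 84.73 = 120 m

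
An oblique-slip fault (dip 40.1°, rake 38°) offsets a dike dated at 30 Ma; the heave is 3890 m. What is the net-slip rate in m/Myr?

275 m/Myr

dip-slip = heave / cos(dip) = 3890 / cos(40.1°) = 5085 m
net slip = dip-slip / sin(rake) = 5085 / sin(38°) = 8260 m
rate = 8260 m / 30 Ma = 0.000275 m/yr = 275 m/Myr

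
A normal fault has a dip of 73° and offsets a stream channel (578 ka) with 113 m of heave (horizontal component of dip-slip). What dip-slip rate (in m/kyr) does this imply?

0.669 m/kyr

dip-slip = heave / cos(dip) = 113 m / cos(73°) = 386.5 m
rate = 386.5 m / 578 ka = 0.000669 m/yr = 0.669 m/kyr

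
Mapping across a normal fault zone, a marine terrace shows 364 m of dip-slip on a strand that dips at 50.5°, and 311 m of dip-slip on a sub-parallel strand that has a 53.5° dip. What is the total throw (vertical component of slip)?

531 m

throw_A = 364 × sin(50.5°) = 280.9 m
throw_B = 311 × sin(53.5°) = 250 m
total = 280.9 + 250 = 531 m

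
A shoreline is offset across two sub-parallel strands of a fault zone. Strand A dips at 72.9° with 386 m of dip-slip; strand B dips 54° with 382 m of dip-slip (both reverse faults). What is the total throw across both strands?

throw_A = 386 × sin(72.9°) = 368.9 m
throw_B = 382 × sin(54°) = 309 m
total = 368.9 + 309 = 678 m

678 m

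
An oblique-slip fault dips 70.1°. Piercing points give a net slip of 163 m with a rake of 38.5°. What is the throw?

95.4 m

dip-slip = net slip × sin(rake) = 163 m × sin(38.5°) = 101.5 m
throw = dip-slip × sin(dip) = 101.5 × sin(70.1°) = 95.4 m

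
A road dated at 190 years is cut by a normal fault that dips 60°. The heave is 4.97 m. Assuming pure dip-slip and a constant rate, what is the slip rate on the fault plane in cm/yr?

5.23 cm/yr

dip-slip = heave / cos(dip) = 4.97 m / cos(60°) = 9.940 m
rate = 9.940 m / 190 years = 0.0523 m/yr = 5.23 cm/yr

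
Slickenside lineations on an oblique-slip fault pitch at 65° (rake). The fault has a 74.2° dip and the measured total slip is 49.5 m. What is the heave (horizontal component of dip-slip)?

12.2 m

dip-slip = net slip × sin(rake) = 49.5 m × sin(65°) = 44.86 m
heave = dip-slip × cos(dip) = 44.86 × cos(74.2°) = 12.2 m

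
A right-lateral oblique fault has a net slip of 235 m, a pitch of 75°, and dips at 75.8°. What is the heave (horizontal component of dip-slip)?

dip-slip = net slip × sin(rake) = 235 m × sin(75°) = 227 m
heave = dip-slip × cos(dip) = 227 × cos(75.8°) = 55.7 m

55.7 m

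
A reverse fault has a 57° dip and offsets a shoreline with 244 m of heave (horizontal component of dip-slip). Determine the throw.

376 m

throw = heave × tan(dip) = 244 × tan(57°) = 376 m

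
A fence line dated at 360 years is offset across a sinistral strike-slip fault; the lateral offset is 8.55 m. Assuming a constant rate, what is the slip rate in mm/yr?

rate = 8.55 m / 360 years = 0.0238 m/yr = 23.8 mm/yr

23.8 mm/yr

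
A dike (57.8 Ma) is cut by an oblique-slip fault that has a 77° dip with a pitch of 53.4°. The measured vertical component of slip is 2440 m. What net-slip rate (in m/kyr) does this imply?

0.0540 m/kyr

dip-slip = throw / sin(dip) = 2440 / sin(77°) = 2504 m
net slip = dip-slip / sin(rake) = 2504 / sin(53.4°) = 3119 m
rate = 3119 m / 57.8 Ma = 0.0000540 m/yr = 0.0540 m/kyr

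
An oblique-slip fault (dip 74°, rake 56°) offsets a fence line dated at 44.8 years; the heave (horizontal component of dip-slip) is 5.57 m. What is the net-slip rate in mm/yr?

dip-slip = heave / cos(dip) = 5.57 / cos(74°) = 20.21 m
net slip = dip-slip / sin(rake) = 20.21 / sin(56°) = 24.37 m
rate = 24.37 m / 44.8 years = 0.544 m/yr = 544 mm/yr

544 mm/yr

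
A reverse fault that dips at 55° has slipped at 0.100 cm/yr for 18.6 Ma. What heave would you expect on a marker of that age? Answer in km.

dip-slip = rate × time = 0.100 cm/yr × 18.6 Ma = 18600 m
heave = dip-slip × cos(dip) = 18600 × cos(55°) = 10700 m = 10.7 km

10.7 km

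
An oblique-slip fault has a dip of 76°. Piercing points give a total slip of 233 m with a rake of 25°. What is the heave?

dip-slip = net slip × sin(rake) = 233 m × sin(25°) = 98.47 m
heave = dip-slip × cos(dip) = 98.47 × cos(76°) = 23.8 m

23.8 m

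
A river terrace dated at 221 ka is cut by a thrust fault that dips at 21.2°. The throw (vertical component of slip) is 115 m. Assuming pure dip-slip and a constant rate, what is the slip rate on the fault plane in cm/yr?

0.144 cm/yr

dip-slip = throw / sin(dip) = 115 m / sin(21.2°) = 318 m
rate = 318 m / 221 ka = 0.00144 m/yr = 0.144 cm/yr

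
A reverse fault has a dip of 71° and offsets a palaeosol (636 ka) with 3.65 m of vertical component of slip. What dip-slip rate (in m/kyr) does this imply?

0.00607 m/kyr

dip-slip = throw / sin(dip) = 3.65 m / sin(71°) = 3.860 m
rate = 3.860 m / 636 ka = 0.00000607 m/yr = 0.00607 m/kyr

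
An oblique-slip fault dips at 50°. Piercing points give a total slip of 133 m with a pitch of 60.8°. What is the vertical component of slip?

88.9 m

dip-slip = net slip × sin(rake) = 133 m × sin(60.8°) = 116.1 m
throw = dip-slip × sin(dip) = 116.1 × sin(50°) = 88.9 m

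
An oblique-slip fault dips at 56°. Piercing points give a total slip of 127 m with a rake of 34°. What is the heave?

39.7 m

dip-slip = net slip × sin(rake) = 127 m × sin(34°) = 71.02 m
heave = dip-slip × cos(dip) = 71.02 × cos(56°) = 39.7 m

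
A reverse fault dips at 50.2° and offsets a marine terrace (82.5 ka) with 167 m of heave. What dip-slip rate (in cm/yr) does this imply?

0.316 cm/yr

dip-slip = heave / cos(dip) = 167 m / cos(50.2°) = 260.9 m
rate = 260.9 m / 82.5 ka = 0.00316 m/yr = 0.316 cm/yr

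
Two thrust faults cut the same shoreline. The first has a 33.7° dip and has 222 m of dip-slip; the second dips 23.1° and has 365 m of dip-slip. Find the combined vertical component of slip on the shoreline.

266 m

throw_A = 222 × sin(33.7°) = 123.2 m
throw_B = 365 × sin(23.1°) = 143.2 m
total = 123.2 + 143.2 = 266 m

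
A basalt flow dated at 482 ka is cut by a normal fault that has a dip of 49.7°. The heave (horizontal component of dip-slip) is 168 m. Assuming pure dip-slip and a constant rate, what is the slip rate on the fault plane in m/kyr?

dip-slip = heave / cos(dip) = 168 m / cos(49.7°) = 259.7 m
rate = 259.7 m / 482 ka = 0.000539 m/yr = 0.539 m/kyr

0.539 m/kyr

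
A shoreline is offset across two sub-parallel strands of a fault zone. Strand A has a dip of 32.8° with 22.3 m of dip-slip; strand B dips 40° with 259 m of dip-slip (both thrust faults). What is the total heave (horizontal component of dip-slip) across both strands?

217 m

heave_A = 22.3 × cos(32.8°) = 18.74 m
heave_B = 259 × cos(40°) = 198.4 m
total = 18.74 + 198.4 = 217 m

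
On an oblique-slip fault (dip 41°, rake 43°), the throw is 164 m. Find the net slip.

367 m

dip-slip = throw / sin(dip) = 164 / sin(41°) = 250 m
net slip = dip-slip / sin(rake) = 250 / sin(43°) = 367 m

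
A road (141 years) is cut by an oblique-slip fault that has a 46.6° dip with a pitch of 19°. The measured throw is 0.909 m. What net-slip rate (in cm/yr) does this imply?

dip-slip = throw / sin(dip) = 0.909 / sin(46.6°) = 1.251 m
net slip = dip-slip / sin(rake) = 1.251 / sin(19°) = 3.843 m
rate = 3.843 m / 141 years = 0.0273 m/yr = 2.73 cm/yr

2.73 cm/yr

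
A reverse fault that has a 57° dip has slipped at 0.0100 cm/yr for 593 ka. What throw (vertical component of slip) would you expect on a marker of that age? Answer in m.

dip-slip = rate × time = 0.0100 cm/yr × 593 ka = 59.30 m
throw = dip-slip × sin(dip) = 59.30 × sin(57°) = 49.7 m

49.7 m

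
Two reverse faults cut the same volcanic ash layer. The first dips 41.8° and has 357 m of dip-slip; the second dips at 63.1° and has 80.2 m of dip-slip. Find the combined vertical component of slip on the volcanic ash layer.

throw_A = 357 × sin(41.8°) = 238 m
throw_B = 80.2 × sin(63.1°) = 71.52 m
total = 238 + 71.52 = 309 m

309 m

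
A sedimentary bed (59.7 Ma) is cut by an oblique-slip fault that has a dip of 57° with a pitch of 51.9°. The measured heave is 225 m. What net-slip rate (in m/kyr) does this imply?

0.00879 m/kyr

dip-slip = heave / cos(dip) = 225 / cos(57°) = 413.1 m
net slip = dip-slip / sin(rake) = 413.1 / sin(51.9°) = 525 m
rate = 525 m / 59.7 Ma = 0.00000879 m/yr = 0.00879 m/kyr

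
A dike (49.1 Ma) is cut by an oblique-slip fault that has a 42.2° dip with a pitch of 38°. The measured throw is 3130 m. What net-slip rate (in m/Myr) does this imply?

dip-slip = throw / sin(dip) = 3130 / sin(42.2°) = 4660 m
net slip = dip-slip / sin(rake) = 4660 / sin(38°) = 7569 m
rate = 7569 m / 49.1 Ma = 0.000154 m/yr = 154 m/Myr

154 m/Myr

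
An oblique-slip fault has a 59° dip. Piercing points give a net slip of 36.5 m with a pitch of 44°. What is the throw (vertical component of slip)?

21.7 m

dip-slip = net slip × sin(rake) = 36.5 m × sin(44°) = 25.36 m
throw = dip-slip × sin(dip) = 25.36 × sin(59°) = 21.7 m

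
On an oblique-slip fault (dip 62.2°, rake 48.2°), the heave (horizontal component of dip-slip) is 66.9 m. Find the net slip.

dip-slip = heave / cos(dip) = 66.9 / cos(62.2°) = 143.4 m
net slip = dip-slip / sin(rake) = 143.4 / sin(48.2°) = 192 m

192 m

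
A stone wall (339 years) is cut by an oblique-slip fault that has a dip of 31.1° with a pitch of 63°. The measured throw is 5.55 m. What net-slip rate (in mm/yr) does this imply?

dip-slip = throw / sin(dip) = 5.55 / sin(31.1°) = 10.74 m
net slip = dip-slip / sin(rake) = 10.74 / sin(63°) = 12.06 m
rate = 12.06 m / 339 years = 0.0356 m/yr = 35.6 mm/yr

35.6 mm/yr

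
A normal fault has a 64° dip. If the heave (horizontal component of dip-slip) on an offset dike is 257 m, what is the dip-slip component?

586 m

dip-slip = heave / cos(dip) = 257 / cos(64°) = 586 m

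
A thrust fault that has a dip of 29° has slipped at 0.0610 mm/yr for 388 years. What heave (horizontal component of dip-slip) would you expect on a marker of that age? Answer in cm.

dip-slip = rate × time = 0.0610 mm/yr × 388 years = 0.02367 m
heave = dip-slip × cos(dip) = 0.02367 × cos(29°) = 0.0207 m = 2.07 cm

2.07 cm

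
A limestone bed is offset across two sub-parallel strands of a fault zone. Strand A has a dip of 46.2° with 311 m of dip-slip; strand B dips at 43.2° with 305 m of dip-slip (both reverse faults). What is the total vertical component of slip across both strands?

throw_A = 311 × sin(46.2°) = 224.5 m
throw_B = 305 × sin(43.2°) = 208.8 m
total = 224.5 + 208.8 = 433 m

433 m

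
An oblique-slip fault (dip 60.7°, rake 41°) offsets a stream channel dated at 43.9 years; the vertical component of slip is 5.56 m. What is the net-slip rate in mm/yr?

221 mm/yr

dip-slip = throw / sin(dip) = 5.56 / sin(60.7°) = 6.376 m
net slip = dip-slip / sin(rake) = 6.376 / sin(41°) = 9.718 m
rate = 9.718 m / 43.9 years = 0.221 m/yr = 221 mm/yr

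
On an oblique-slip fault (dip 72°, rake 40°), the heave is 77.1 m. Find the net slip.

dip-slip = heave / cos(dip) = 77.1 / cos(72°) = 249.5 m
net slip = dip-slip / sin(rake) = 249.5 / sin(40°) = 388 m

388 m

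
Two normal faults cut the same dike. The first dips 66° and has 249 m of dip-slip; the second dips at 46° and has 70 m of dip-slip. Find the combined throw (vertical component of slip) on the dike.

throw_A = 249 × sin(66°) = 227.5 m
throw_B = 70 × sin(46°) = 50.35 m
total = 227.5 + 50.35 = 278 m

278 m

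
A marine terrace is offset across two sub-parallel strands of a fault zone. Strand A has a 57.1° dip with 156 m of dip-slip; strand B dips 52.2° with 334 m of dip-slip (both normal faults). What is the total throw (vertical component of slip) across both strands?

throw_A = 156 × sin(57.1°) = 131 m
throw_B = 334 × sin(52.2°) = 263.9 m
total = 131 + 263.9 = 395 m

395 m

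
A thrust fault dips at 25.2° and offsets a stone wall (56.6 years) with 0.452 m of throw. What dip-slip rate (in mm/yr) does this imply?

18.8 mm/yr

dip-slip = throw / sin(dip) = 0.452 m / sin(25.2°) = 1.062 m
rate = 1.062 m / 56.6 years = 0.0188 m/yr = 18.8 mm/yr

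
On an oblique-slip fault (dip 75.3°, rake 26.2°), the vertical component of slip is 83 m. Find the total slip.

194 m

dip-slip = throw / sin(dip) = 83 / sin(75.3°) = 85.81 m
net slip = dip-slip / sin(rake) = 85.81 / sin(26.2°) = 194 m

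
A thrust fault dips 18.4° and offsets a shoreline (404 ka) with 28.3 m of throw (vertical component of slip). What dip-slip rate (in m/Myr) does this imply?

dip-slip = throw / sin(dip) = 28.3 m / sin(18.4°) = 89.66 m
rate = 89.66 m / 404 ka = 0.000222 m/yr = 222 m/Myr

222 m/Myr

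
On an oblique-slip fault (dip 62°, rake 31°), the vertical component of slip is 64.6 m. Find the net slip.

142 m

dip-slip = throw / sin(dip) = 64.6 / sin(62°) = 73.16 m
net slip = dip-slip / sin(rake) = 73.16 / sin(31°) = 142 m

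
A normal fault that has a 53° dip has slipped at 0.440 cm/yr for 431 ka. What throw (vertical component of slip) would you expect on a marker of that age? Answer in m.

1510 m

dip-slip = rate × time = 0.440 cm/yr × 431 ka = 1896 m
throw = dip-slip × sin(dip) = 1896 × sin(53°) = 1510 m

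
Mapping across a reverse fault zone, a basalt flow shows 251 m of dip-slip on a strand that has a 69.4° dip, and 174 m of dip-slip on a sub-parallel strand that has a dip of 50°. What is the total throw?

368 m

throw_A = 251 × sin(69.4°) = 235 m
throw_B = 174 × sin(50°) = 133.3 m
total = 235 + 133.3 = 368 m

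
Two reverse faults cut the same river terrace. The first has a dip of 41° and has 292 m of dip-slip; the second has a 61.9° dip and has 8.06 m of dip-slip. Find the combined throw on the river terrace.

throw_A = 292 × sin(41°) = 191.6 m
throw_B = 8.06 × sin(61.9°) = 7.110 m
total = 191.6 + 7.110 = 199 m

199 m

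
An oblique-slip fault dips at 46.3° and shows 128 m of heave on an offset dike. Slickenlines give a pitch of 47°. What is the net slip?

253 m

dip-slip = heave / cos(dip) = 128 / cos(46.3°) = 185.3 m
net slip = dip-slip / sin(rake) = 185.3 / sin(47°) = 253 m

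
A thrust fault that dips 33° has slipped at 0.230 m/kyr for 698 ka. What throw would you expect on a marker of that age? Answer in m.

dip-slip = rate × time = 0.230 m/kyr × 698 ka = 160.5 m
throw = dip-slip × sin(dip) = 160.5 × sin(33°) = 87.4 m

87.4 m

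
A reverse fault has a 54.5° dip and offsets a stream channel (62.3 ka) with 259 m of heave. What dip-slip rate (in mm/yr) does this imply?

7.16 mm/yr

dip-slip = heave / cos(dip) = 259 m / cos(54.5°) = 446 m
rate = 446 m / 62.3 ka = 0.00716 m/yr = 7.16 mm/yr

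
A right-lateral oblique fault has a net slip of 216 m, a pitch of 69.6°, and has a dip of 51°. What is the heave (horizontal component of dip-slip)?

127 m

dip-slip = net slip × sin(rake) = 216 m × sin(69.6°) = 202.5 m
heave = dip-slip × cos(dip) = 202.5 × cos(51°) = 127 m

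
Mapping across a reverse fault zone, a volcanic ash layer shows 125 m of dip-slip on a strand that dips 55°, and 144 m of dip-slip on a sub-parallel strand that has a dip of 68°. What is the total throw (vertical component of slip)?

throw_A = 125 × sin(55°) = 102.4 m
throw_B = 144 × sin(68°) = 133.5 m
total = 102.4 + 133.5 = 236 m

236 m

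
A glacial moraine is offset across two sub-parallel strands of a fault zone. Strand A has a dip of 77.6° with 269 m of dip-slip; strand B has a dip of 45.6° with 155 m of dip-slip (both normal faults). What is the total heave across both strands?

heave_A = 269 × cos(77.6°) = 57.76 m
heave_B = 155 × cos(45.6°) = 108.4 m
total = 57.76 + 108.4 = 166 m

166 m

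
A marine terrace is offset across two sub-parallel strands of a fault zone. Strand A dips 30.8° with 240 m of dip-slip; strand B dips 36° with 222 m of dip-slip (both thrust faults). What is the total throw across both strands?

253 m

throw_A = 240 × sin(30.8°) = 122.9 m
throw_B = 222 × sin(36°) = 130.5 m
total = 122.9 + 130.5 = 253 m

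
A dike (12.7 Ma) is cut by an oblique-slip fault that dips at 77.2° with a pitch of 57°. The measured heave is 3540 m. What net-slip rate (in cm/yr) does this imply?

dip-slip = heave / cos(dip) = 3540 / cos(77.2°) = 15980 m
net slip = dip-slip / sin(rake) = 15980 / sin(57°) = 19050 m
rate = 19050 m / 12.7 Ma = 0.00150 m/yr = 0.150 cm/yr

0.150 cm/yr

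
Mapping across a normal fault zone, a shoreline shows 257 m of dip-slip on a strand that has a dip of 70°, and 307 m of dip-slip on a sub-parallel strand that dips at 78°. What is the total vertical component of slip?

throw_A = 257 × sin(70°) = 241.5 m
throw_B = 307 × sin(78°) = 300.3 m
total = 241.5 + 300.3 = 542 m

542 m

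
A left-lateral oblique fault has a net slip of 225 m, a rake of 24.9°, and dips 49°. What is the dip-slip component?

dip-slip = net slip × sin(rake) = 225 m × sin(24.9°) = 94.7 m

94.7 m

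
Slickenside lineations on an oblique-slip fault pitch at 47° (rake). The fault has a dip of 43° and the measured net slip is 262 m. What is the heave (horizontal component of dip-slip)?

dip-slip = net slip × sin(rake) = 262 m × sin(47°) = 191.6 m
heave = dip-slip × cos(dip) = 191.6 × cos(43°) = 140 m

140 m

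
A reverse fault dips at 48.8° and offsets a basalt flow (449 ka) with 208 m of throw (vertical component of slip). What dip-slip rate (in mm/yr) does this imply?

dip-slip = throw / sin(dip) = 208 m / sin(48.8°) = 276.4 m
rate = 276.4 m / 449 ka = 0.000616 m/yr = 0.616 mm/yr

0.616 mm/yr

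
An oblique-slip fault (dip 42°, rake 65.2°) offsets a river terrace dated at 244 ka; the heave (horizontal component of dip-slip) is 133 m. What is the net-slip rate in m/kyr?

dip-slip = heave / cos(dip) = 133 / cos(42°) = 179 m
net slip = dip-slip / sin(rake) = 179 / sin(65.2°) = 197.2 m
rate = 197.2 m / 244 ka = 0.000808 m/yr = 0.808 m/kyr

0.808 m/kyr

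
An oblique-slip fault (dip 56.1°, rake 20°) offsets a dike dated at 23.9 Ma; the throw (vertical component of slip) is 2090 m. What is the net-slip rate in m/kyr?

dip-slip = throw / sin(dip) = 2090 / sin(56.1°) = 2518 m
net slip = dip-slip / sin(rake) = 2518 / sin(20°) = 7362 m
rate = 7362 m / 23.9 Ma = 0.000308 m/yr = 0.308 m/kyr

0.308 m/kyr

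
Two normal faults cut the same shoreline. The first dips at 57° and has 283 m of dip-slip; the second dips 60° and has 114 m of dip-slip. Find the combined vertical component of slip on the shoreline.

throw_A = 283 × sin(57°) = 237.3 m
throw_B = 114 × sin(60°) = 98.73 m
total = 237.3 + 98.73 = 336 m

336 m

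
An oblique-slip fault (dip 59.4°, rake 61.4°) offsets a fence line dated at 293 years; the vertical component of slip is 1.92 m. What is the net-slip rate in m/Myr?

dip-slip = throw / sin(dip) = 1.92 / sin(59.4°) = 2.231 m
net slip = dip-slip / sin(rake) = 2.231 / sin(61.4°) = 2.541 m
rate = 2.541 m / 293 years = 0.00867 m/yr = 8670 m/Myr

8670 m/Myr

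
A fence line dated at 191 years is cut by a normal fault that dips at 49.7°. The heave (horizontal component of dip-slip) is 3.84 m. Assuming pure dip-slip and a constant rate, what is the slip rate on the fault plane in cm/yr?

dip-slip = heave / cos(dip) = 3.84 m / cos(49.7°) = 5.937 m
rate = 5.937 m / 191 years = 0.0311 m/yr = 3.11 cm/yr

3.11 cm/yr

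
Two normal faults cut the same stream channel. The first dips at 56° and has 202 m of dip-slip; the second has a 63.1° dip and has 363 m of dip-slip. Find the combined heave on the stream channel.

277 m

heave_A = 202 × cos(56°) = 113 m
heave_B = 363 × cos(63.1°) = 164.2 m
total = 113 + 164.2 = 277 m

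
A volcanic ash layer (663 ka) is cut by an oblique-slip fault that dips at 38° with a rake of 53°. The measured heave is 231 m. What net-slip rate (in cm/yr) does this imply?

0.0554 cm/yr

dip-slip = heave / cos(dip) = 231 / cos(38°) = 293.1 m
net slip = dip-slip / sin(rake) = 293.1 / sin(53°) = 367.1 m
rate = 367.1 m / 663 ka = 0.000554 m/yr = 0.0554 cm/yr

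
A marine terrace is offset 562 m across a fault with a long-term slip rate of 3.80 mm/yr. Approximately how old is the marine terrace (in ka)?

age = offset / rate = 562 m / (3.80 mm/yr) = 148000 yr = 148 ka

148 ka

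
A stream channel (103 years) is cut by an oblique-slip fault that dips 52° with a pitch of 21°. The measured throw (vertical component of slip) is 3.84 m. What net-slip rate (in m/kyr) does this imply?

dip-slip = throw / sin(dip) = 3.84 / sin(52°) = 4.873 m
net slip = dip-slip / sin(rake) = 4.873 / sin(21°) = 13.60 m
rate = 13.60 m / 103 years = 0.132 m/yr = 132 m/kyr

132 m/kyr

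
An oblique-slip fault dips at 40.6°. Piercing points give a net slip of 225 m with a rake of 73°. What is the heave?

dip-slip = net slip × sin(rake) = 225 m × sin(73°) = 215.2 m
heave = dip-slip × cos(dip) = 215.2 × cos(40.6°) = 163 m

163 m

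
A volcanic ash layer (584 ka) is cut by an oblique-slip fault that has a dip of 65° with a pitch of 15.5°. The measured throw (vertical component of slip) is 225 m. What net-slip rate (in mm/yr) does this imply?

dip-slip = throw / sin(dip) = 225 / sin(65°) = 248.3 m
net slip = dip-slip / sin(rake) = 248.3 / sin(15.5°) = 929 m
rate = 929 m / 584 ka = 0.00159 m/yr = 1.59 mm/yr

1.59 mm/yr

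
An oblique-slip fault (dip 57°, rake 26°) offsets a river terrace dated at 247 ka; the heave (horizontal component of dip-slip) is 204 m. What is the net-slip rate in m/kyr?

dip-slip = heave / cos(dip) = 204 / cos(57°) = 374.6 m
net slip = dip-slip / sin(rake) = 374.6 / sin(26°) = 854.4 m
rate = 854.4 m / 247 ka = 0.00346 m/yr = 3.46 m/kyr

3.46 m/kyr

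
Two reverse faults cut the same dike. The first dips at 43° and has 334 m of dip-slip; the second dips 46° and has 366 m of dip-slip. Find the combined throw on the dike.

throw_A = 334 × sin(43°) = 227.8 m
throw_B = 366 × sin(46°) = 263.3 m
total = 227.8 + 263.3 = 491 m

491 m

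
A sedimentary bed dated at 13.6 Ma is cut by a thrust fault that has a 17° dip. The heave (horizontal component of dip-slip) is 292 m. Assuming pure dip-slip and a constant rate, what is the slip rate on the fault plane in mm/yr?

dip-slip = heave / cos(dip) = 292 m / cos(17°) = 305.3 m
rate = 305.3 m / 13.6 Ma = 0.0000225 m/yr = 0.0225 mm/yr

0.0225 mm/yr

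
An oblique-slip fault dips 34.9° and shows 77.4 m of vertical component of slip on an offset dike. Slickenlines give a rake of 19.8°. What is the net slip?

dip-slip = throw / sin(dip) = 77.4 / sin(34.9°) = 135.3 m
net slip = dip-slip / sin(rake) = 135.3 / sin(19.8°) = 399 m

399 m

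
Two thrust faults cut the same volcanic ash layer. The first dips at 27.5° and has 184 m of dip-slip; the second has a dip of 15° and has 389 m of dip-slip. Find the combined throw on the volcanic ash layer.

throw_A = 184 × sin(27.5°) = 84.96 m
throw_B = 389 × sin(15°) = 100.7 m
total = 84.96 + 100.7 = 186 m

186 m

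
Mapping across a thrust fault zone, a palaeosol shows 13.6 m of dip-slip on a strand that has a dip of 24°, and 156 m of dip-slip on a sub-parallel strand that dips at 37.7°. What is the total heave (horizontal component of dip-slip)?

heave_A = 13.6 × cos(24°) = 12.42 m
heave_B = 156 × cos(37.7°) = 123.4 m
total = 12.42 + 123.4 = 136 m

136 m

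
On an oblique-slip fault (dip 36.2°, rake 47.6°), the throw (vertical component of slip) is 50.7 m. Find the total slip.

dip-slip = throw / sin(dip) = 50.7 / sin(36.2°) = 85.84 m
net slip = dip-slip / sin(rake) = 85.84 / sin(47.6°) = 116 m

116 m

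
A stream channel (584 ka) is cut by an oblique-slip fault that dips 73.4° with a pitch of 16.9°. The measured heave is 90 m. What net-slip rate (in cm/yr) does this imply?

dip-slip = heave / cos(dip) = 90 / cos(73.4°) = 315 m
net slip = dip-slip / sin(rake) = 315 / sin(16.9°) = 1084 m
rate = 1084 m / 584 ka = 0.00186 m/yr = 0.186 cm/yr

0.186 cm/yr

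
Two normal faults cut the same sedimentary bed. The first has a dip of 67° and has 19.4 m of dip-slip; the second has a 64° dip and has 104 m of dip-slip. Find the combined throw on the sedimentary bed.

throw_A = 19.4 × sin(67°) = 17.86 m
throw_B = 104 × sin(64°) = 93.47 m
total = 17.86 + 93.47 = 111 m

111 m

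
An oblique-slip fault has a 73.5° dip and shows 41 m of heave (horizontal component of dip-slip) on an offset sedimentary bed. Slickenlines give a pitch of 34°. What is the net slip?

258 m

dip-slip = heave / cos(dip) = 41 / cos(73.5°) = 144.4 m
net slip = dip-slip / sin(rake) = 144.4 / sin(34°) = 258 m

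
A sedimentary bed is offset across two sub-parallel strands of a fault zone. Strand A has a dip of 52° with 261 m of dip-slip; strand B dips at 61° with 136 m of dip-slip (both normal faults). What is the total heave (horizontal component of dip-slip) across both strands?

227 m

heave_A = 261 × cos(52°) = 160.7 m
heave_B = 136 × cos(61°) = 65.93 m
total = 160.7 + 65.93 = 227 m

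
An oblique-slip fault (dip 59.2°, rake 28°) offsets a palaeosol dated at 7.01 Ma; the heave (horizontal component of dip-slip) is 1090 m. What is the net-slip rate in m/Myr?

647 m/Myr

dip-slip = heave / cos(dip) = 1090 / cos(59.2°) = 2129 m
net slip = dip-slip / sin(rake) = 2129 / sin(28°) = 4534 m
rate = 4534 m / 7.01 Ma = 0.000647 m/yr = 647 m/Myr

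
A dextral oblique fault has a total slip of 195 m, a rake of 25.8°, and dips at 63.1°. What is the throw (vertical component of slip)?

75.7 m

dip-slip = net slip × sin(rake) = 195 m × sin(25.8°) = 84.87 m
throw = dip-slip × sin(dip) = 84.87 × sin(63.1°) = 75.7 m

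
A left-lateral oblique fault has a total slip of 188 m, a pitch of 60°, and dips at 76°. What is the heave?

39.4 m

dip-slip = net slip × sin(rake) = 188 m × sin(60°) = 162.8 m
heave = dip-slip × cos(dip) = 162.8 × cos(76°) = 39.4 m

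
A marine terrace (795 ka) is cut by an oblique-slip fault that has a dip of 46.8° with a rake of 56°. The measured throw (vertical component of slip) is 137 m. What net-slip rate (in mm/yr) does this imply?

dip-slip = throw / sin(dip) = 137 / sin(46.8°) = 187.9 m
net slip = dip-slip / sin(rake) = 187.9 / sin(56°) = 226.7 m
rate = 226.7 m / 795 ka = 0.000285 m/yr = 0.285 mm/yr

0.285 mm/yr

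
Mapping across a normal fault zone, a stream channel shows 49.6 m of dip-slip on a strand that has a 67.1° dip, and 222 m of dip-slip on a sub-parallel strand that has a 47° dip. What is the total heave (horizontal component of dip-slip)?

heave_A = 49.6 × cos(67.1°) = 19.30 m
heave_B = 222 × cos(47°) = 151.4 m
total = 19.30 + 151.4 = 171 m

171 m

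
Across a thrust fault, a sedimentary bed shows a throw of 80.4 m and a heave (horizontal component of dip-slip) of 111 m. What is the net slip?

137 m

net slip = √(throw² + heave²) = √(80.4² + 111²) = 137 m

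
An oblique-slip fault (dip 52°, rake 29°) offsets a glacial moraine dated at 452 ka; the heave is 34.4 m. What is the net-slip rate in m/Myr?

dip-slip = heave / cos(dip) = 34.4 / cos(52°) = 55.87 m
net slip = dip-slip / sin(rake) = 55.87 / sin(29°) = 115.3 m
rate = 115.3 m / 452 ka = 0.000255 m/yr = 255 m/Myr

255 m/Myr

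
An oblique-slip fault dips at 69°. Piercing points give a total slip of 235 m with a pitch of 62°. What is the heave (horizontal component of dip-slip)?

dip-slip = net slip × sin(rake) = 235 m × sin(62°) = 207.5 m
heave = dip-slip × cos(dip) = 207.5 × cos(69°) = 74.4 m

74.4 m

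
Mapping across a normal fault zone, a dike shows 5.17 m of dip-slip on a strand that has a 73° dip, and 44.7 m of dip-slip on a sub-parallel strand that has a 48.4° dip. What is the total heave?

heave_A = 5.17 × cos(73°) = 1.512 m
heave_B = 44.7 × cos(48.4°) = 29.68 m
total = 1.512 + 29.68 = 31.2 m

31.2 m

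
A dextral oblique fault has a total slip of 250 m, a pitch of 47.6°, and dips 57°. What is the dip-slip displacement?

dip-slip = net slip × sin(rake) = 250 m × sin(47.6°) = 185 m

185 m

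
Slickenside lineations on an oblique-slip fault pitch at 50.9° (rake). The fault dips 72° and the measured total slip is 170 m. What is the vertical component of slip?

dip-slip = net slip × sin(rake) = 170 m × sin(50.9°) = 131.9 m
throw = dip-slip × sin(dip) = 131.9 × sin(72°) = 125 m

125 m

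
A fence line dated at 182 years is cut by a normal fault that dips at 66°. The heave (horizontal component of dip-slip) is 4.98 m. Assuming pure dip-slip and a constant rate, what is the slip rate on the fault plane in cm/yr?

dip-slip = heave / cos(dip) = 4.98 m / cos(66°) = 12.24 m
rate = 12.24 m / 182 years = 0.0673 m/yr = 6.73 cm/yr

6.73 cm/yr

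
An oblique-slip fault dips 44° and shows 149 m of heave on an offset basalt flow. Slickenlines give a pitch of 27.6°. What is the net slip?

447 m

dip-slip = heave / cos(dip) = 149 / cos(44°) = 207.1 m
net slip = dip-slip / sin(rake) = 207.1 / sin(27.6°) = 447 m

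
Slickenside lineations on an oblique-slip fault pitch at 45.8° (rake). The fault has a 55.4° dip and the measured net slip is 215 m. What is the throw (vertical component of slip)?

127 m

dip-slip = net slip × sin(rake) = 215 m × sin(45.8°) = 154.1 m
throw = dip-slip × sin(dip) = 154.1 × sin(55.4°) = 127 m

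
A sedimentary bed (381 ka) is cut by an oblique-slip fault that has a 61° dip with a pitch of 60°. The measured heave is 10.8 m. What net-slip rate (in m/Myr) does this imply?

dip-slip = heave / cos(dip) = 10.8 / cos(61°) = 22.28 m
net slip = dip-slip / sin(rake) = 22.28 / sin(60°) = 25.72 m
rate = 25.72 m / 381 ka = 0.0000675 m/yr = 67.5 m/Myr

67.5 m/Myr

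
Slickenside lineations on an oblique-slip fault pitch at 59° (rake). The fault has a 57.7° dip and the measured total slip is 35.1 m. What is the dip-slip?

dip-slip = net slip × sin(rake) = 35.1 m × sin(59°) = 30.1 m

30.1 m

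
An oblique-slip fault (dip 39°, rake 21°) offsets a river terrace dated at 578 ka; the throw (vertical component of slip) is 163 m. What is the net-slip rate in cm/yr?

0.125 cm/yr

dip-slip = throw / sin(dip) = 163 / sin(39°) = 259 m
net slip = dip-slip / sin(rake) = 259 / sin(21°) = 722.7 m
rate = 722.7 m / 578 ka = 0.00125 m/yr = 0.125 cm/yr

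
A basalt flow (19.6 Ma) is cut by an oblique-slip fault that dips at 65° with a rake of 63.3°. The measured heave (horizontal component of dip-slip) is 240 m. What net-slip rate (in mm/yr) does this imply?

0.0324 mm/yr

dip-slip = heave / cos(dip) = 240 / cos(65°) = 567.9 m
net slip = dip-slip / sin(rake) = 567.9 / sin(63.3°) = 635.7 m
rate = 635.7 m / 19.6 Ma = 0.0000324 m/yr = 0.0324 mm/yr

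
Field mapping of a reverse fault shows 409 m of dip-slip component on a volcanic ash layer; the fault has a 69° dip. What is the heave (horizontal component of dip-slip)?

147 m

heave = dip-slip × cos(dip) = 409 m × cos(69°) = 147 m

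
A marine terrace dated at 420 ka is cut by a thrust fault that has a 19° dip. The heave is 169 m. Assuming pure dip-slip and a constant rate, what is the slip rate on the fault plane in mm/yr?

0.426 mm/yr

dip-slip = heave / cos(dip) = 169 m / cos(19°) = 178.7 m
rate = 178.7 m / 420 ka = 0.000426 m/yr = 0.426 mm/yr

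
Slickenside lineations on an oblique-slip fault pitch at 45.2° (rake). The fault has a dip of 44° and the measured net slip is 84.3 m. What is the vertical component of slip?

41.6 m

dip-slip = net slip × sin(rake) = 84.3 m × sin(45.2°) = 59.82 m
throw = dip-slip × sin(dip) = 59.82 × sin(44°) = 41.6 m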